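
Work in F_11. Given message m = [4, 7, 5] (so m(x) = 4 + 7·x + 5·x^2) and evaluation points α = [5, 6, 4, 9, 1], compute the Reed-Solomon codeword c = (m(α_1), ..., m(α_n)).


c = [10, 6, 2, 10, 5]

Message polynomial: m(x) = 4 + 7·x + 5·x^2 (mod 11).
For each evaluation point α_i, compute m(α_i) mod 11:
  α_1 = 5: Horner steps 5 → 10 → 10, so m(5) = 10.
  α_2 = 6: Horner steps 5 → 4 → 6, so m(6) = 6.
  α_3 = 4: Horner steps 5 → 5 → 2, so m(4) = 2.
  α_4 = 9: Horner steps 5 → 8 → 10, so m(9) = 10.
  α_5 = 1: Horner steps 5 → 1 → 5, so m(1) = 5.
Codeword c = [10, 6, 2, 10, 5] ∈ F_11^5.


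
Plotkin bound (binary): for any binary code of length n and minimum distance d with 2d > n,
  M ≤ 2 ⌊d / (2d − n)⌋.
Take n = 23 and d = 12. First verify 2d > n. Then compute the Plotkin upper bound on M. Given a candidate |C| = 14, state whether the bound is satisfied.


Plotkin bound M ≤ 24; given |C| = 14 ≤ bound (satisfied).

Check applicability: 2d = 24, n = 23.
2d − n = 1 > 0, so Plotkin applies.
Compute d/(2d−n) = 12/1 ≈ 12.0000.
⌊d/(2d−n)⌋ = 12.
Plotkin bound: M ≤ 2·12 = 24.
Given |C| = 14, check: satisfied.
This |C| is below the Plotkin bound.


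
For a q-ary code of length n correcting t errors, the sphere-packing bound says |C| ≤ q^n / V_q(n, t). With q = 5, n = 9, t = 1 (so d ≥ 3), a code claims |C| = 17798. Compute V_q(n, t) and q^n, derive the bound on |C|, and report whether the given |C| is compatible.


V_q(n, t) = 37, q^n = 1953125, Hamming bound = 52787, |C| = 17798 ≤ bound (satisfied).

Step 1: Compute V_q(n, t) = Σ_{j=0}^1 C(n, j) (q−1)^j.
  j = 0: C(9,0)·(4)^0 = 1·1 = 1.
  j = 1: C(9,1)·(4)^1 = 9·4 = 36.
  V_q(n, t) = 1 + 36 = 37.
Step 2: q^n = 5^9 = 1953125.
Step 3: Hamming bound ⌊q^n / V_q(n,t)⌋ = ⌊1953125/37⌋ = 52787.
Step 4: Compare |C| = 17798 to 52787: satisfied.
The claimed |C| lies below the Hamming bound.


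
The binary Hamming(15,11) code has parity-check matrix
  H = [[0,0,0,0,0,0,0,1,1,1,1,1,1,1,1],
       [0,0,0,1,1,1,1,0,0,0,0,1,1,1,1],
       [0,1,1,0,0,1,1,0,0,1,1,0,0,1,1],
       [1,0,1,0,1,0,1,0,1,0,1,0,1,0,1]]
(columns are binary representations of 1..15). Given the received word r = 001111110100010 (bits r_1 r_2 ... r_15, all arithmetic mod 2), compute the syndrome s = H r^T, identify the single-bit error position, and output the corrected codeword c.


s = (1, 1, 1, 1)^T, error position = 15, corrected codeword c = 001111110100011

Compute s = H r^T mod 2 one row at a time:
  s_1 = 1 + 0 + 1 + 0 + 0 + 0 + 1 + 0 = 3 ≡ 1 (mod 2).
  s_2 = 1 + 1 + 1 + 1 + 0 + 0 + 1 + 0 = 5 ≡ 1 (mod 2).
  s_3 = 0 + 1 + 1 + 1 + 1 + 0 + 1 + 0 = 5 ≡ 1 (mod 2).
  s_4 = 0 + 1 + 1 + 1 + 0 + 0 + 0 + 0 = 3 ≡ 1 (mod 2).
s = (1, 1, 1, 1)^T — this equals column 15 of H (binary 1111), so error is at position 15.
Correct: flip bit 15 of r = 001111110100010 to get c = 001111110100011.


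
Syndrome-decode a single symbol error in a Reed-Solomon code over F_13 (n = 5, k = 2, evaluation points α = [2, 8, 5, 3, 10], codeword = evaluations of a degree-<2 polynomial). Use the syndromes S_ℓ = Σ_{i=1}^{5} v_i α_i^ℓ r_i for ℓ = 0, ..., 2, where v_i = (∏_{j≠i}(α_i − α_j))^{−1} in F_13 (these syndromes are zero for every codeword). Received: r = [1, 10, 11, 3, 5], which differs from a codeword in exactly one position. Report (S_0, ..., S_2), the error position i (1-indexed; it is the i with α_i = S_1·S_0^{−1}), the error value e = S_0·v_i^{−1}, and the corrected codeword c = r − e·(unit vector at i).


S = (2, 4, 8), error at position 1, error magnitude e = 2, c = [12, 10, 11, 3, 5].

Step 1: column multipliers v_i = (∏_{j≠i}(α_i − α_j))^{−1} mod 13.
  i = 1 (α = 2): (2−8)(2−5)(2−3)(2−10) = (−6)·(−3)·(−1)·(−8) = 144 ≡ 1, so v_1 = 1^{−1} = 1 (mod 13).
  i = 2 (α = 8): (8−2)(8−5)(8−3)(8−10) = 6·3·5·(−2) = −180 ≡ 2, so v_2 = 2^{−1} = 7 (mod 13).
  i = 3 (α = 5): (5−2)(5−8)(5−3)(5−10) = 3·(−3)·2·(−5) = 90 ≡ 12, so v_3 = 12^{−1} = 12 (mod 13).
  i = 4 (α = 3): (3−2)(3−8)(3−5)(3−10) = 1·(−5)·(−2)·(−7) = −70 ≡ 8, so v_4 = 8^{−1} = 5 (mod 13).
  i = 5 (α = 10): (10−2)(10−8)(10−5)(10−3) = 8·2·5·7 = 560 ≡ 1, so v_5 = 1^{−1} = 1 (mod 13).
  v = [1, 7, 12, 5, 1].
Step 2: syndromes of r = [1, 10, 11, 3, 5] (all sums mod 13).
  S_0 = Σ v_i r_i = 1·1 + 7·10 + 12·11 + 5·3 + 1·5 = 223 ≡ 2.
  S_1 = Σ v_i α_i r_i = 1·2·1 + 7·8·10 + 12·5·11 + 5·3·3 + 1·10·5 = 1317 ≡ 4.
  α_i^2 mod 13 = [4, 12, 12, 9, 9].
  S_2 = Σ v_i α_i^2 r_i = 1·4·1 + 7·12·10 + 12·12·11 + 5·9·3 + 1·9·5 = 2608 ≡ 8.
  S = (2, 4, 8) ≠ 0, so r is not a codeword (an error is present).
Step 3: locate the error. For a single error e at position i, S_ℓ = v_i·e·α_i^ℓ, so α_err = S_1/S_0.
  S_0^{−1} = 2^{−1} = 7 (mod 13), so α_err = 4·7 = 28 ≡ 2 = α_1. Error position i = 1.
  Consistency check: S_2/S_1 = 8·10 = 80 ≡ 2 = α_err ✓ (single-error assumption holds).
Step 4: error magnitude e = S_0/v_1 = S_0·∏_{j≠1}(α_1 − α_j) = 2·1 = 2 ≡ 2 (mod 13).
Step 5: correct position 1: c_1 = r_1 − e = 1 − 2 ≡ 12 (mod 13). Hence c = [12, 10, 11, 3, 5].
  Check: interpolating c through the α_i gives m(x) = 4 + 4·x (degree < 2) with m(α_i) = c_i for every i, so c is indeed a codeword.


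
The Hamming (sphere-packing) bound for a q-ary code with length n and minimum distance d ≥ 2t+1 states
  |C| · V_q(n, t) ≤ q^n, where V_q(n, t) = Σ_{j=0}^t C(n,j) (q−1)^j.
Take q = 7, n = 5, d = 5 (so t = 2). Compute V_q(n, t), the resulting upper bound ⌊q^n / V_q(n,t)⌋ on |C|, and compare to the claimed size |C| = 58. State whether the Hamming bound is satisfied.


V_q(n, t) = 391, q^n = 16807, Hamming bound = 42, |C| = 58 > bound (violated).

Step 1: Compute V_q(n, t) = Σ_{j=0}^2 C(n, j) (q−1)^j.
  j = 0: C(5,0)·(6)^0 = 1·1 = 1.
  j = 1: C(5,1)·(6)^1 = 5·6 = 30.
  j = 2: C(5,2)·(6)^2 = 10·36 = 360.
  V_q(n, t) = 1 + 30 + 360 = 391.
Step 2: q^n = 7^5 = 16807.
Step 3: Hamming bound ⌊q^n / V_q(n,t)⌋ = ⌊16807/391⌋ = 42.
Step 4: Compare |C| = 58 to 42: violated.
The claimed |C| lies above the Hamming bound, so no 7-ary code of length 5 with d ≥ 5 can have 58 codewords.


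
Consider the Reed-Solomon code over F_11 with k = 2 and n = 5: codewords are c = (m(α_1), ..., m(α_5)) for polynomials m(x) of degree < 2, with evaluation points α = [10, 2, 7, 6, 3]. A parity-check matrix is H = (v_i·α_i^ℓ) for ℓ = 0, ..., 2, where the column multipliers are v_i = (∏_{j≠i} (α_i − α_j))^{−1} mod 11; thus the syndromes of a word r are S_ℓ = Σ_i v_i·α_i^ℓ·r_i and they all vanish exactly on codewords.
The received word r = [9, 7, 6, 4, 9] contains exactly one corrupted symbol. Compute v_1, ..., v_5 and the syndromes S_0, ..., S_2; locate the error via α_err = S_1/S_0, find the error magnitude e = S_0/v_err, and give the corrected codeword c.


S = (8, 3, 8), error at position 1, error magnitude e = 8, c = [1, 7, 6, 4, 9].

Step 1: column multipliers v_i = (∏_{j≠i}(α_i − α_j))^{−1} mod 11.
  i = 1 (α = 10): (10−2)(10−7)(10−6)(10−3) = 8·3·4·7 = 672 ≡ 1, so v_1 = 1^{−1} = 1 (mod 11).
  i = 2 (α = 2): (2−10)(2−7)(2−6)(2−3) = (−8)·(−5)·(−4)·(−1) = 160 ≡ 6, so v_2 = 6^{−1} = 2 (mod 11).
  i = 3 (α = 7): (7−10)(7−2)(7−6)(7−3) = (−3)·5·1·4 = −60 ≡ 6, so v_3 = 6^{−1} = 2 (mod 11).
  i = 4 (α = 6): (6−10)(6−2)(6−7)(6−3) = (−4)·4·(−1)·3 = 48 ≡ 4, so v_4 = 4^{−1} = 3 (mod 11).
  i = 5 (α = 3): (3−10)(3−2)(3−7)(3−6) = (−7)·1·(−4)·(−3) = −84 ≡ 4, so v_5 = 4^{−1} = 3 (mod 11).
  v = [1, 2, 2, 3, 3].
Step 2: syndromes of r = [9, 7, 6, 4, 9] (all sums mod 11).
  S_0 = Σ v_i r_i = 1·9 + 2·7 + 2·6 + 3·4 + 3·9 = 74 ≡ 8.
  S_1 = Σ v_i α_i r_i = 1·10·9 + 2·2·7 + 2·7·6 + 3·6·4 + 3·3·9 = 355 ≡ 3.
  α_i^2 mod 11 = [1, 4, 5, 3, 9].
  S_2 = Σ v_i α_i^2 r_i = 1·1·9 + 2·4·7 + 2·5·6 + 3·3·4 + 3·9·9 = 404 ≡ 8.
  S = (8, 3, 8) ≠ 0, so r is not a codeword (an error is present).
Step 3: locate the error. For a single error e at position i, S_ℓ = v_i·e·α_i^ℓ, so α_err = S_1/S_0.
  S_0^{−1} = 8^{−1} = 7 (mod 11), so α_err = 3·7 = 21 ≡ 10 = α_1. Error position i = 1.
  Consistency check: S_2/S_1 = 8·4 = 32 ≡ 10 = α_err ✓ (single-error assumption holds).
Step 4: error magnitude e = S_0/v_1 = S_0·∏_{j≠1}(α_1 − α_j) = 8·1 = 8 ≡ 8 (mod 11).
Step 5: correct position 1: c_1 = r_1 − e = 9 − 8 ≡ 1 (mod 11). Hence c = [1, 7, 6, 4, 9].
  Check: interpolating c through the α_i gives m(x) = 3 + 2·x (degree < 2) with m(α_i) = c_i for every i, so c is indeed a codeword.


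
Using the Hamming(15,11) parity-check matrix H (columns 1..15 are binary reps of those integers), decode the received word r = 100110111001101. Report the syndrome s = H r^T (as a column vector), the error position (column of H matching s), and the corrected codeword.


s = (1, 0, 0, 0)^T, error position = 8, corrected codeword c = 100110101001101

Compute s = H r^T mod 2 one row at a time:
  s_1 = 1 + 1 + 0 + 0 + 1 + 1 + 0 + 1 = 5 ≡ 1 (mod 2).
  s_2 = 1 + 1 + 0 + 1 + 1 + 1 + 0 + 1 = 6 ≡ 0 (mod 2).
  s_3 = 0 + 0 + 0 + 1 + 0 + 0 + 0 + 1 = 2 ≡ 0 (mod 2).
  s_4 = 1 + 0 + 1 + 1 + 1 + 0 + 1 + 1 = 6 ≡ 0 (mod 2).
s = (1, 0, 0, 0)^T — this equals column 8 of H (binary 1000), so error is at position 8.
Correct: flip bit 8 of r = 100110111001101 to get c = 100110101001101.


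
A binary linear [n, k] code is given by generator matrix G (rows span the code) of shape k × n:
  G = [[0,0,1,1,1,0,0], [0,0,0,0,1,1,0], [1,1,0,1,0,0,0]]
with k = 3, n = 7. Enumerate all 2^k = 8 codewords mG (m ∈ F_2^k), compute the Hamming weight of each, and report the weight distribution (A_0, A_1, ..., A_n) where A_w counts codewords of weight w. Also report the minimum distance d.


Weight distribution: A_0 = 1, A_2 = 1, A_3 = 3, A_4 = 2, A_5 = 1. Minimum distance d = 2.

Enumerate all 2^3 = 8 messages m ∈ F_2^3.
For each, compute codeword c = mG in F_2^7, then tally its weight.
  m = 000 → c = 0000000, weight = 0.
  m = 100 → c = 0011100, weight = 3.
  m = 010 → c = 0000110, weight = 2.
  m = 110 → c = 0011010, weight = 3.
  m = 001 → c = 1101000, weight = 3.
  m = 101 → c = 1110100, weight = 4.
  m = 011 → c = 1101110, weight = 5.
  m = 111 → c = 1110010, weight = 4.
Tally weights:
  weight 0: 1 codewords.
  weight 2: 1 codewords.
  weight 3: 3 codewords.
  weight 4: 2 codewords.
  weight 5: 1 codewords.
Minimum distance d = smallest w > 0 with A_w > 0 = 2.
Sanity: Σ A_w = 8 = 2^3 = 8 ✓.


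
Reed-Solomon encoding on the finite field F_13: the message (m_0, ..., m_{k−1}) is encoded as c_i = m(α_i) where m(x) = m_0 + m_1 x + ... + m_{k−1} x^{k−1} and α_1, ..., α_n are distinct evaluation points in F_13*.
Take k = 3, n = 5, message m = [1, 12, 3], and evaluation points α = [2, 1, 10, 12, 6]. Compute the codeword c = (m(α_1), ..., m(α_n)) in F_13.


c = [11, 3, 5, 5, 12]

Message polynomial: m(x) = 1 + 12·x + 3·x^2 (mod 13).
For each evaluation point α_i, compute m(α_i) mod 13:
  α_1 = 2: Horner steps 3 → 5 → 11, so m(2) = 11.
  α_2 = 1: Horner steps 3 → 2 → 3, so m(1) = 3.
  α_3 = 10: Horner steps 3 → 3 → 5, so m(10) = 5.
  α_4 = 12: Horner steps 3 → 9 → 5, so m(12) = 5.
  α_5 = 6: Horner steps 3 → 4 → 12, so m(6) = 12.
Codeword c = [11, 3, 5, 5, 12] ∈ F_13^5.


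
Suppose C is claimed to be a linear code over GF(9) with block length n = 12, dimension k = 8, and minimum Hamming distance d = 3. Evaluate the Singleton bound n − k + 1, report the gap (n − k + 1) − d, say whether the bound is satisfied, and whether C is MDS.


Singleton RHS = n − k + 1 = 5, slack = 2, bound satisfied, not MDS.

Singleton bound: d ≤ n − k + 1.
Here n = 12, k = 8, so n − k + 1 = 5.
Given d = 3, check d ≤ 5: YES.
Slack = (n − k + 1) − d = 2.
The code is NOT MDS (slack = 2 > 0).
Description: the claimed parameters are [12, 8, 3]_9; such a code would be non-MDS.


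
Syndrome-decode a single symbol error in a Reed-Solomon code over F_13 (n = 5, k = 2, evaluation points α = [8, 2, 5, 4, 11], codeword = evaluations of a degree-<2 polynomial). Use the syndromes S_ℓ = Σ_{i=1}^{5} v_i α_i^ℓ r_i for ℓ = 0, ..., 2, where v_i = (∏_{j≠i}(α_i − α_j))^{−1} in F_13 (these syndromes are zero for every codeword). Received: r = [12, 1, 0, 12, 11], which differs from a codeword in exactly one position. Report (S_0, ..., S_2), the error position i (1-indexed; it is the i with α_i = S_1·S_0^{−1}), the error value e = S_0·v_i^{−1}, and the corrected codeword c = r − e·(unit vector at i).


S = (9, 10, 1), error at position 4, error magnitude e = 3, c = [12, 1, 0, 9, 11].

Step 1: column multipliers v_i = (∏_{j≠i}(α_i − α_j))^{−1} mod 13.
  i = 1 (α = 8): (8−2)(8−5)(8−4)(8−11) = 6·3·4·(−3) = −216 ≡ 5, so v_1 = 5^{−1} = 8 (mod 13).
  i = 2 (α = 2): (2−8)(2−5)(2−4)(2−11) = (−6)·(−3)·(−2)·(−9) = 324 ≡ 12, so v_2 = 12^{−1} = 12 (mod 13).
  i = 3 (α = 5): (5−8)(5−2)(5−4)(5−11) = (−3)·3·1·(−6) = 54 ≡ 2, so v_3 = 2^{−1} = 7 (mod 13).
  i = 4 (α = 4): (4−8)(4−2)(4−5)(4−11) = (−4)·2·(−1)·(−7) = −56 ≡ 9, so v_4 = 9^{−1} = 3 (mod 13).
  i = 5 (α = 11): (11−8)(11−2)(11−5)(11−4) = 3·9·6·7 = 1134 ≡ 3, so v_5 = 3^{−1} = 9 (mod 13).
  v = [8, 12, 7, 3, 9].
Step 2: syndromes of r = [12, 1, 0, 12, 11] (all sums mod 13).
  S_0 = Σ v_i r_i = 8·12 + 12·1 + 7·0 + 3·12 + 9·11 = 243 ≡ 9.
  S_1 = Σ v_i α_i r_i = 8·8·12 + 12·2·1 + 7·5·0 + 3·4·12 + 9·11·11 = 2025 ≡ 10.
  α_i^2 mod 13 = [12, 4, 12, 3, 4].
  S_2 = Σ v_i α_i^2 r_i = 8·12·12 + 12·4·1 + 7·12·0 + 3·3·12 + 9·4·11 = 1704 ≡ 1.
  S = (9, 10, 1) ≠ 0, so r is not a codeword (an error is present).
Step 3: locate the error. For a single error e at position i, S_ℓ = v_i·e·α_i^ℓ, so α_err = S_1/S_0.
  S_0^{−1} = 9^{−1} = 3 (mod 13), so α_err = 10·3 = 30 ≡ 4 = α_4. Error position i = 4.
  Consistency check: S_2/S_1 = 1·4 = 4 ≡ 4 = α_err ✓ (single-error assumption holds).
Step 4: error magnitude e = S_0/v_4 = S_0·∏_{j≠4}(α_4 − α_j) = 9·9 = 81 ≡ 3 (mod 13).
Step 5: correct position 4: c_4 = r_4 − e = 12 − 3 ≡ 9 (mod 13). Hence c = [12, 1, 0, 9, 11].
  Check: interpolating c through the α_i gives m(x) = 6 + 4·x (degree < 2) with m(α_i) = c_i for every i, so c is indeed a codeword.


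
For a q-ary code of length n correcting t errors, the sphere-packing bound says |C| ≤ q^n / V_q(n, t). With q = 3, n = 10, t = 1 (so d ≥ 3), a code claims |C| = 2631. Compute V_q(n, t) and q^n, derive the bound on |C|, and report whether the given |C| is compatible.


V_q(n, t) = 21, q^n = 59049, Hamming bound = 2811, |C| = 2631 ≤ bound (satisfied).

Step 1: Compute V_q(n, t) = Σ_{j=0}^1 C(n, j) (q−1)^j.
  j = 0: C(10,0)·(2)^0 = 1·1 = 1.
  j = 1: C(10,1)·(2)^1 = 10·2 = 20.
  V_q(n, t) = 1 + 20 = 21.
Step 2: q^n = 3^10 = 59049.
Step 3: Hamming bound ⌊q^n / V_q(n,t)⌋ = ⌊59049/21⌋ = 2811.
Step 4: Compare |C| = 2631 to 2811: satisfied.
The claimed |C| lies below the Hamming bound.


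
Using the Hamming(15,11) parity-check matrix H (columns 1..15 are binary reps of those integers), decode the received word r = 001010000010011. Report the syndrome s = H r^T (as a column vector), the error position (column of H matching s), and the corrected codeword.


s = (1, 1, 0, 0)^T, error position = 12, corrected codeword c = 001010000011011

Compute s = H r^T mod 2 one row at a time:
  s_1 = 0 + 0 + 0 + 1 + 0 + 0 + 1 + 1 = 3 ≡ 1 (mod 2).
  s_2 = 0 + 1 + 0 + 0 + 0 + 0 + 1 + 1 = 3 ≡ 1 (mod 2).
  s_3 = 0 + 1 + 0 + 0 + 0 + 1 + 1 + 1 = 4 ≡ 0 (mod 2).
  s_4 = 0 + 1 + 1 + 0 + 0 + 1 + 0 + 1 = 4 ≡ 0 (mod 2).
s = (1, 1, 0, 0)^T — this equals column 12 of H (binary 1100), so error is at position 12.
Correct: flip bit 12 of r = 001010000010011 to get c = 001010000011011.


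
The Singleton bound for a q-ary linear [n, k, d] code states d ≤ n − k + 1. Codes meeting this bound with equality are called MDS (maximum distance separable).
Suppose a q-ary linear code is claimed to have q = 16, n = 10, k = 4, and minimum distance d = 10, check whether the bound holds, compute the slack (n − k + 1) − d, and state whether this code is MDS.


Singleton RHS = n − k + 1 = 7, slack = -3, bound violated (no such code; not MDS).

Singleton bound: d ≤ n − k + 1.
Here n = 10, k = 4, so n − k + 1 = 7.
Given d = 10, check d ≤ 7: NO.
Slack = (n − k + 1) − d = -3.
The slack is negative: d = 10 exceeds n − k + 1 = 7 by 3, so the Singleton bound is violated and no linear [10, 4, 10]_16 code can exist. In particular it is not MDS (MDS requires d = n − k + 1 exactly).
Description: the claimed parameters are [10, 4, 10]_16; such a code would be impossible (violates the Singleton bound).


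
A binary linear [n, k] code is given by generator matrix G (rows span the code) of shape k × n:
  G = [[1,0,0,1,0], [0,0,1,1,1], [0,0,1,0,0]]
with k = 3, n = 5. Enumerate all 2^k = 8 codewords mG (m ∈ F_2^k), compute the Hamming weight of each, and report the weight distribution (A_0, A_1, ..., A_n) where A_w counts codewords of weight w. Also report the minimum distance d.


Weight distribution: A_0 = 1, A_1 = 1, A_2 = 3, A_3 = 3. Minimum distance d = 1.

Enumerate all 2^3 = 8 messages m ∈ F_2^3.
For each, compute codeword c = mG in F_2^5, then tally its weight.
  m = 000 → c = 00000, weight = 0.
  m = 100 → c = 10010, weight = 2.
  m = 010 → c = 00111, weight = 3.
  m = 110 → c = 10101, weight = 3.
  m = 001 → c = 00100, weight = 1.
  m = 101 → c = 10110, weight = 3.
  m = 011 → c = 00011, weight = 2.
  m = 111 → c = 10001, weight = 2.
Tally weights:
  weight 0: 1 codewords.
  weight 1: 1 codewords.
  weight 2: 3 codewords.
  weight 3: 3 codewords.
Minimum distance d = smallest w > 0 with A_w > 0 = 1.
Sanity: Σ A_w = 8 = 2^3 = 8 ✓.


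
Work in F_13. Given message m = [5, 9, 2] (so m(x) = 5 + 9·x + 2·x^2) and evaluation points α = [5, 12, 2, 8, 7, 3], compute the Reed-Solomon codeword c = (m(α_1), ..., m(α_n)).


c = [9, 11, 5, 10, 10, 11]

Message polynomial: m(x) = 5 + 9·x + 2·x^2 (mod 13).
For each evaluation point α_i, compute m(α_i) mod 13:
  α_1 = 5: Horner steps 2 → 6 → 9, so m(5) = 9.
  α_2 = 12: Horner steps 2 → 7 → 11, so m(12) = 11.
  α_3 = 2: Horner steps 2 → 0 → 5, so m(2) = 5.
  α_4 = 8: Horner steps 2 → 12 → 10, so m(8) = 10.
  α_5 = 7: Horner steps 2 → 10 → 10, so m(7) = 10.
  α_6 = 3: Horner steps 2 → 2 → 11, so m(3) = 11.
Codeword c = [9, 11, 5, 10, 10, 11] ∈ F_13^6.


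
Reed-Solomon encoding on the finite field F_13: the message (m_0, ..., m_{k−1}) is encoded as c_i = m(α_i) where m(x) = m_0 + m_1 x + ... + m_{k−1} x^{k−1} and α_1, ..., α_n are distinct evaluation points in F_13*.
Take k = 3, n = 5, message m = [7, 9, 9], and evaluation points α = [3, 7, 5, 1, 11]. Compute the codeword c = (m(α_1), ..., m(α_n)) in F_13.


c = [11, 4, 4, 12, 12]

Message polynomial: m(x) = 7 + 9·x + 9·x^2 (mod 13).
For each evaluation point α_i, compute m(α_i) mod 13:
  α_1 = 3: Horner steps 9 → 10 → 11, so m(3) = 11.
  α_2 = 7: Horner steps 9 → 7 → 4, so m(7) = 4.
  α_3 = 5: Horner steps 9 → 2 → 4, so m(5) = 4.
  α_4 = 1: Horner steps 9 → 5 → 12, so m(1) = 12.
  α_5 = 11: Horner steps 9 → 4 → 12, so m(11) = 12.
Codeword c = [11, 4, 4, 12, 12] ∈ F_13^5.


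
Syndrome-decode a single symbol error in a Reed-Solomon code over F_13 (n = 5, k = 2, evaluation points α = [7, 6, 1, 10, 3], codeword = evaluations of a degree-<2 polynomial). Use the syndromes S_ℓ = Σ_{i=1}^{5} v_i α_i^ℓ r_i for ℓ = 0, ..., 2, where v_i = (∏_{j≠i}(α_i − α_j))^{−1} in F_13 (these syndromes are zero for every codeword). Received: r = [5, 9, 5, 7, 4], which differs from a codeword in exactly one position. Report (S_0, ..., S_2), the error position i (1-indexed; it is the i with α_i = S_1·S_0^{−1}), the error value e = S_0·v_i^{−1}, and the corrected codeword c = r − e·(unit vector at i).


S = (7, 10, 5), error at position 1, error magnitude e = 3, c = [2, 9, 5, 7, 4].

Step 1: column multipliers v_i = (∏_{j≠i}(α_i − α_j))^{−1} mod 13.
  i = 1 (α = 7): (7−6)(7−1)(7−10)(7−3) = 1·6·(−3)·4 = −72 ≡ 6, so v_1 = 6^{−1} = 11 (mod 13).
  i = 2 (α = 6): (6−7)(6−1)(6−10)(6−3) = (−1)·5·(−4)·3 = 60 ≡ 8, so v_2 = 8^{−1} = 5 (mod 13).
  i = 3 (α = 1): (1−7)(1−6)(1−10)(1−3) = (−6)·(−5)·(−9)·(−2) = 540 ≡ 7, so v_3 = 7^{−1} = 2 (mod 13).
  i = 4 (α = 10): (10−7)(10−6)(10−1)(10−3) = 3·4·9·7 = 756 ≡ 2, so v_4 = 2^{−1} = 7 (mod 13).
  i = 5 (α = 3): (3−7)(3−6)(3−1)(3−10) = (−4)·(−3)·2·(−7) = −168 ≡ 1, so v_5 = 1^{−1} = 1 (mod 13).
  v = [11, 5, 2, 7, 1].
Step 2: syndromes of r = [5, 9, 5, 7, 4] (all sums mod 13).
  S_0 = Σ v_i r_i = 11·5 + 5·9 + 2·5 + 7·7 + 1·4 = 163 ≡ 7.
  S_1 = Σ v_i α_i r_i = 11·7·5 + 5·6·9 + 2·1·5 + 7·10·7 + 1·3·4 = 1167 ≡ 10.
  α_i^2 mod 13 = [10, 10, 1, 9, 9].
  S_2 = Σ v_i α_i^2 r_i = 11·10·5 + 5·10·9 + 2·1·5 + 7·9·7 + 1·9·4 = 1487 ≡ 5.
  S = (7, 10, 5) ≠ 0, so r is not a codeword (an error is present).
Step 3: locate the error. For a single error e at position i, S_ℓ = v_i·e·α_i^ℓ, so α_err = S_1/S_0.
  S_0^{−1} = 7^{−1} = 2 (mod 13), so α_err = 10·2 = 20 ≡ 7 = α_1. Error position i = 1.
  Consistency check: S_2/S_1 = 5·4 = 20 ≡ 7 = α_err ✓ (single-error assumption holds).
Step 4: error magnitude e = S_0/v_1 = S_0·∏_{j≠1}(α_1 − α_j) = 7·6 = 42 ≡ 3 (mod 13).
Step 5: correct position 1: c_1 = r_1 − e = 5 − 3 ≡ 2 (mod 13). Hence c = [2, 9, 5, 7, 4].
  Check: interpolating c through the α_i gives m(x) = 12 + 6·x (degree < 2) with m(α_i) = c_i for every i, so c is indeed a codeword.


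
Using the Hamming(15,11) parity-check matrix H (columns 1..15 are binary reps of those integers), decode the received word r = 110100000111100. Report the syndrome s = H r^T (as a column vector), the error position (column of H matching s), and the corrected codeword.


s = (0, 1, 1, 1)^T, error position = 7, corrected codeword c = 110100100111100

Compute s = H r^T mod 2 one row at a time:
  s_1 = 0 + 0 + 1 + 1 + 1 + 1 + 0 + 0 = 4 ≡ 0 (mod 2).
  s_2 = 1 + 0 + 0 + 0 + 1 + 1 + 0 + 0 = 3 ≡ 1 (mod 2).
  s_3 = 1 + 0 + 0 + 0 + 1 + 1 + 0 + 0 = 3 ≡ 1 (mod 2).
  s_4 = 1 + 0 + 0 + 0 + 0 + 1 + 1 + 0 = 3 ≡ 1 (mod 2).
s = (0, 1, 1, 1)^T — this equals column 7 of H (binary 0111), so error is at position 7.
Correct: flip bit 7 of r = 110100000111100 to get c = 110100100111100.


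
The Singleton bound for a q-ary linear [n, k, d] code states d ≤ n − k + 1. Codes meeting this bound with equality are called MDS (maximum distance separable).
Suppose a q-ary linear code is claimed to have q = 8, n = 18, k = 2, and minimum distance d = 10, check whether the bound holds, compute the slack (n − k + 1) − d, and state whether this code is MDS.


Singleton RHS = n − k + 1 = 17, slack = 7, bound satisfied, not MDS.

Singleton bound: d ≤ n − k + 1.
Here n = 18, k = 2, so n − k + 1 = 17.
Given d = 10, check d ≤ 17: YES.
Slack = (n − k + 1) − d = 7.
The code is NOT MDS (slack = 7 > 0).
Description: the claimed parameters are [18, 2, 10]_8; such a code would be non-MDS.


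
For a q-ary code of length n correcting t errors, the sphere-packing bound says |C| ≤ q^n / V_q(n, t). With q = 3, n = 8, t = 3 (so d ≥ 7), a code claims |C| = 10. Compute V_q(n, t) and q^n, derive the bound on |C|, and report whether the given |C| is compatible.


V_q(n, t) = 577, q^n = 6561, Hamming bound = 11, |C| = 10 ≤ bound (satisfied).

Step 1: Compute V_q(n, t) = Σ_{j=0}^3 C(n, j) (q−1)^j.
  j = 0: C(8,0)·(2)^0 = 1·1 = 1.
  j = 1: C(8,1)·(2)^1 = 8·2 = 16.
  j = 2: C(8,2)·(2)^2 = 28·4 = 112.
  j = 3: C(8,3)·(2)^3 = 56·8 = 448.
  V_q(n, t) = 1 + 16 + 112 + 448 = 577.
Step 2: q^n = 3^8 = 6561.
Step 3: Hamming bound ⌊q^n / V_q(n,t)⌋ = ⌊6561/577⌋ = 11.
Step 4: Compare |C| = 10 to 11: satisfied.
The claimed |C| lies below the Hamming bound.


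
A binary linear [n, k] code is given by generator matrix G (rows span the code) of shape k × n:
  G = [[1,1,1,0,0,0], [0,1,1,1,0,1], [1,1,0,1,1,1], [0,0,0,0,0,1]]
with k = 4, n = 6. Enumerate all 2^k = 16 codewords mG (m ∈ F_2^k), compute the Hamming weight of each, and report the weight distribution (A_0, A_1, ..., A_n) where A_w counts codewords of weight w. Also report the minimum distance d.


Weight distribution: A_0 = 1, A_1 = 1, A_2 = 2, A_3 = 6, A_4 = 5, A_5 = 1. Minimum distance d = 1.

Enumerate all 2^4 = 16 messages m ∈ F_2^4.
For each, compute codeword c = mG in F_2^6, then tally its weight.
  m = 0000 → c = 000000, weight = 0.
  m = 1000 → c = 111000, weight = 3.
  m = 0100 → c = 011101, weight = 4.
  m = 1100 → c = 100101, weight = 3.
  m = 0010 → c = 110111, weight = 5.
  m = 1010 → c = 001111, weight = 4.
  m = 0110 → c = 101010, weight = 3.
  m = 1110 → c = 010010, weight = 2.
  m = 0001 → c = 000001, weight = 1.
  m = 1001 → c = 111001, weight = 4.
  m = 0101 → c = 011100, weight = 3.
  m = 1101 → c = 100100, weight = 2.
  m = 0011 → c = 110110, weight = 4.
  m = 1011 → c = 001110, weight = 3.
  m = 0111 → c = 101011, weight = 4.
  m = 1111 → c = 010011, weight = 3.
Tally weights:
  weight 0: 1 codewords.
  weight 1: 1 codewords.
  weight 2: 2 codewords.
  weight 3: 6 codewords.
  weight 4: 5 codewords.
  weight 5: 1 codewords.
Minimum distance d = smallest w > 0 with A_w > 0 = 1.
Sanity: Σ A_w = 16 = 2^4 = 16 ✓.


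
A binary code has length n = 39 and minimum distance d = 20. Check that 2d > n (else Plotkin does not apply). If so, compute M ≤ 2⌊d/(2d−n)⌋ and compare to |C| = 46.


Plotkin bound M ≤ 40; given |C| = 46 > bound (violated).

Check applicability: 2d = 40, n = 39.
2d − n = 1 > 0, so Plotkin applies.
Compute d/(2d−n) = 20/1 ≈ 20.0000.
⌊d/(2d−n)⌋ = 20.
Plotkin bound: M ≤ 2·20 = 40.
Given |C| = 46, check: VIOLATED.
This |C| is above the Plotkin bound, so no binary code with n = 39, d = 20 and 46 codewords exists.


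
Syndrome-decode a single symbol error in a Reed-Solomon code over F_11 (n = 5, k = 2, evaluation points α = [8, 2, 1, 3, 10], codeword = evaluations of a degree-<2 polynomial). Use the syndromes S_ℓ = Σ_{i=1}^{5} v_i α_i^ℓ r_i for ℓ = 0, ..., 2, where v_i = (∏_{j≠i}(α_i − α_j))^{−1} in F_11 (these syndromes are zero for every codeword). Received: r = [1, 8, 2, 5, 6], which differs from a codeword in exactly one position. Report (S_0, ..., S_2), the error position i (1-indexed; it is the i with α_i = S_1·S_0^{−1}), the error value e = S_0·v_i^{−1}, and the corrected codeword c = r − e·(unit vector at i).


S = (7, 7, 7), error at position 3, error magnitude e = 2, c = [1, 8, 0, 5, 6].

Step 1: column multipliers v_i = (∏_{j≠i}(α_i − α_j))^{−1} mod 11.
  i = 1 (α = 8): (8−2)(8−1)(8−3)(8−10) = 6·7·5·(−2) = −420 ≡ 9, so v_1 = 9^{−1} = 5 (mod 11).
  i = 2 (α = 2): (2−8)(2−1)(2−3)(2−10) = (−6)·1·(−1)·(−8) = −48 ≡ 7, so v_2 = 7^{−1} = 8 (mod 11).
  i = 3 (α = 1): (1−8)(1−2)(1−3)(1−10) = (−7)·(−1)·(−2)·(−9) = 126 ≡ 5, so v_3 = 5^{−1} = 9 (mod 11).
  i = 4 (α = 3): (3−8)(3−2)(3−1)(3−10) = (−5)·1·2·(−7) = 70 ≡ 4, so v_4 = 4^{−1} = 3 (mod 11).
  i = 5 (α = 10): (10−8)(10−2)(10−1)(10−3) = 2·8·9·7 = 1008 ≡ 7, so v_5 = 7^{−1} = 8 (mod 11).
  v = [5, 8, 9, 3, 8].
Step 2: syndromes of r = [1, 8, 2, 5, 6] (all sums mod 11).
  S_0 = Σ v_i r_i = 5·1 + 8·8 + 9·2 + 3·5 + 8·6 = 150 ≡ 7.
  S_1 = Σ v_i α_i r_i = 5·8·1 + 8·2·8 + 9·1·2 + 3·3·5 + 8·10·6 = 711 ≡ 7.
  α_i^2 mod 11 = [9, 4, 1, 9, 1].
  S_2 = Σ v_i α_i^2 r_i = 5·9·1 + 8·4·8 + 9·1·2 + 3·9·5 + 8·1·6 = 502 ≡ 7.
  S = (7, 7, 7) ≠ 0, so r is not a codeword (an error is present).
Step 3: locate the error. For a single error e at position i, S_ℓ = v_i·e·α_i^ℓ, so α_err = S_1/S_0.
  S_0^{−1} = 7^{−1} = 8 (mod 11), so α_err = 7·8 = 56 ≡ 1 = α_3. Error position i = 3.
  Consistency check: S_2/S_1 = 7·8 = 56 ≡ 1 = α_err ✓ (single-error assumption holds).
Step 4: error magnitude e = S_0/v_3 = S_0·∏_{j≠3}(α_3 − α_j) = 7·5 = 35 ≡ 2 (mod 11).
Step 5: correct position 3: c_3 = r_3 − e = 2 − 2 ≡ 0 (mod 11). Hence c = [1, 8, 0, 5, 6].
  Check: interpolating c through the α_i gives m(x) = 3 + 8·x (degree < 2) with m(α_i) = c_i for every i, so c is indeed a codeword.


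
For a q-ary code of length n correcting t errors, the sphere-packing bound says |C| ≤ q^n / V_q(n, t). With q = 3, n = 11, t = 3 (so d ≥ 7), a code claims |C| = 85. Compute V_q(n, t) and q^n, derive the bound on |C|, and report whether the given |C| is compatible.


V_q(n, t) = 1563, q^n = 177147, Hamming bound = 113, |C| = 85 ≤ bound (satisfied).

Step 1: Compute V_q(n, t) = Σ_{j=0}^3 C(n, j) (q−1)^j.
  j = 0: C(11,0)·(2)^0 = 1·1 = 1.
  j = 1: C(11,1)·(2)^1 = 11·2 = 22.
  j = 2: C(11,2)·(2)^2 = 55·4 = 220.
  j = 3: C(11,3)·(2)^3 = 165·8 = 1320.
  V_q(n, t) = 1 + 22 + 220 + 1320 = 1563.
Step 2: q^n = 3^11 = 177147.
Step 3: Hamming bound ⌊q^n / V_q(n,t)⌋ = ⌊177147/1563⌋ = 113.
Step 4: Compare |C| = 85 to 113: satisfied.
The claimed |C| lies below the Hamming bound.


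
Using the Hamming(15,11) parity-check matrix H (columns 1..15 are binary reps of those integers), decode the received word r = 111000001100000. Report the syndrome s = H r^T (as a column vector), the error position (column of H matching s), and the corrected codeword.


s = (0, 0, 1, 1)^T, error position = 3, corrected codeword c = 110000001100000

Compute s = H r^T mod 2 one row at a time:
  s_1 = 0 + 1 + 1 + 0 + 0 + 0 + 0 + 0 = 2 ≡ 0 (mod 2).
  s_2 = 0 + 0 + 0 + 0 + 0 + 0 + 0 + 0 = 0 ≡ 0 (mod 2).
  s_3 = 1 + 1 + 0 + 0 + 1 + 0 + 0 + 0 = 3 ≡ 1 (mod 2).
  s_4 = 1 + 1 + 0 + 0 + 1 + 0 + 0 + 0 = 3 ≡ 1 (mod 2).
s = (0, 0, 1, 1)^T — this equals column 3 of H (binary 0011), so error is at position 3.
Correct: flip bit 3 of r = 111000001100000 to get c = 110000001100000.


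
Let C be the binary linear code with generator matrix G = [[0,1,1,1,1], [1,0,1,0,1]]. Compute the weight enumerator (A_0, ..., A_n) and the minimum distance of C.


Weight distribution: A_0 = 1, A_3 = 2, A_4 = 1. Minimum distance d = 3.

Enumerate all 2^2 = 4 messages m ∈ F_2^2.
For each, compute codeword c = mG in F_2^5, then tally its weight.
  m = 00 → c = 00000, weight = 0.
  m = 10 → c = 01111, weight = 4.
  m = 01 → c = 10101, weight = 3.
  m = 11 → c = 11010, weight = 3.
Tally weights:
  weight 0: 1 codewords.
  weight 3: 2 codewords.
  weight 4: 1 codewords.
Minimum distance d = smallest w > 0 with A_w > 0 = 3.
Sanity: Σ A_w = 4 = 2^2 = 4 ✓.


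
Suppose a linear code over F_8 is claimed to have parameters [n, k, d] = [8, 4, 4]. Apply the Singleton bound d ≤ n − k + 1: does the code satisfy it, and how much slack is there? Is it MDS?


Singleton RHS = n − k + 1 = 5, slack = 1, bound satisfied, not MDS.

Singleton bound: d ≤ n − k + 1.
Here n = 8, k = 4, so n − k + 1 = 5.
Given d = 4, check d ≤ 5: YES.
Slack = (n − k + 1) − d = 1.
The code is NOT MDS (slack = 1 > 0).
Description: the claimed parameters are [8, 4, 4]_8; such a code would be non-MDS.


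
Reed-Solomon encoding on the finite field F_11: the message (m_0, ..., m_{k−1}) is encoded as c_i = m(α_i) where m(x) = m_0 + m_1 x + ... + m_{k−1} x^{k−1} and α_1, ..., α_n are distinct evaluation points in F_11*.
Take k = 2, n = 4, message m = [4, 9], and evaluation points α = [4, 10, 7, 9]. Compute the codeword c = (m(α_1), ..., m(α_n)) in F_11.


c = [7, 6, 1, 8]

Message polynomial: m(x) = 4 + 9·x (mod 11).
For each evaluation point α_i, compute m(α_i) mod 11:
  α_1 = 4: Horner steps 9 → 7, so m(4) = 7.
  α_2 = 10: Horner steps 9 → 6, so m(10) = 6.
  α_3 = 7: Horner steps 9 → 1, so m(7) = 1.
  α_4 = 9: Horner steps 9 → 8, so m(9) = 8.
Codeword c = [7, 6, 1, 8] ∈ F_11^4.


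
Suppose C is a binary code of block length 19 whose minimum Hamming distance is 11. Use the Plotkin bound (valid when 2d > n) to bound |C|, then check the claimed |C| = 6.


Plotkin bound M ≤ 6; given |C| = 6 ≤ bound (satisfied).

Check applicability: 2d = 22, n = 19.
2d − n = 3 > 0, so Plotkin applies.
Compute d/(2d−n) = 11/3 ≈ 3.6667.
⌊d/(2d−n)⌋ = 3.
Plotkin bound: M ≤ 2·3 = 6.
Given |C| = 6, check: satisfied.
This |C| is at the Plotkin bound.


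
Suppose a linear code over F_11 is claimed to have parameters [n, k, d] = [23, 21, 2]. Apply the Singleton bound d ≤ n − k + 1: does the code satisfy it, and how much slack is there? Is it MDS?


Singleton RHS = n − k + 1 = 3, slack = 1, bound satisfied, not MDS.

Singleton bound: d ≤ n − k + 1.
Here n = 23, k = 21, so n − k + 1 = 3.
Given d = 2, check d ≤ 3: YES.
Slack = (n − k + 1) − d = 1.
The code is NOT MDS (slack = 1 > 0).
Description: the claimed parameters are [23, 21, 2]_11; such a code would be non-MDS.


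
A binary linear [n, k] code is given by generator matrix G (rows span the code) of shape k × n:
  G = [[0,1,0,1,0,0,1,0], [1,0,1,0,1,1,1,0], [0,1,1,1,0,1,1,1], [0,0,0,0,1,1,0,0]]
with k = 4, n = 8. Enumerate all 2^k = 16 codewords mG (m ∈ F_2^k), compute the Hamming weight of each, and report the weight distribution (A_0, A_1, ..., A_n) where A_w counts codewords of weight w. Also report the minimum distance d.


Weight distribution: A_0 = 1, A_2 = 1, A_3 = 4, A_4 = 3, A_5 = 4, A_6 = 3. Minimum distance d = 2.

Enumerate all 2^4 = 16 messages m ∈ F_2^4.
For each, compute codeword c = mG in F_2^8, then tally its weight.
  m = 0000 → c = 00000000, weight = 0.
  m = 1000 → c = 01010010, weight = 3.
  m = 0100 → c = 10101110, weight = 5.
  m = 1100 → c = 11111100, weight = 6.
  m = 0010 → c = 01110111, weight = 6.
  m = 1010 → c = 00100101, weight = 3.
  m = 0110 → c = 11011001, weight = 5.
  m = 1110 → c = 10001011, weight = 4.
  m = 0001 → c = 00001100, weight = 2.
  m = 1001 → c = 01011110, weight = 5.
  m = 0101 → c = 10100010, weight = 3.
  m = 1101 → c = 11110000, weight = 4.
  m = 0011 → c = 01111011, weight = 6.
  m = 1011 → c = 00101001, weight = 3.
  m = 0111 → c = 11010101, weight = 5.
  m = 1111 → c = 10000111, weight = 4.
Tally weights:
  weight 0: 1 codewords.
  weight 2: 1 codewords.
  weight 3: 4 codewords.
  weight 4: 3 codewords.
  weight 5: 4 codewords.
  weight 6: 3 codewords.
Minimum distance d = smallest w > 0 with A_w > 0 = 2.
Sanity: Σ A_w = 16 = 2^4 = 16 ✓.


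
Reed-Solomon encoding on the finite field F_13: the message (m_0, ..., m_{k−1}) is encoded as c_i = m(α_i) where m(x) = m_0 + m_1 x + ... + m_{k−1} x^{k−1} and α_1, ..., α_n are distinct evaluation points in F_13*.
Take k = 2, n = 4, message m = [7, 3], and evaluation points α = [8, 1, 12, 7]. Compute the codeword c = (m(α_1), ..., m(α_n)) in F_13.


c = [5, 10, 4, 2]

Message polynomial: m(x) = 7 + 3·x (mod 13).
For each evaluation point α_i, compute m(α_i) mod 13:
  α_1 = 8: Horner steps 3 → 5, so m(8) = 5.
  α_2 = 1: Horner steps 3 → 10, so m(1) = 10.
  α_3 = 12: Horner steps 3 → 4, so m(12) = 4.
  α_4 = 7: Horner steps 3 → 2, so m(7) = 2.
Codeword c = [5, 10, 4, 2] ∈ F_13^4.


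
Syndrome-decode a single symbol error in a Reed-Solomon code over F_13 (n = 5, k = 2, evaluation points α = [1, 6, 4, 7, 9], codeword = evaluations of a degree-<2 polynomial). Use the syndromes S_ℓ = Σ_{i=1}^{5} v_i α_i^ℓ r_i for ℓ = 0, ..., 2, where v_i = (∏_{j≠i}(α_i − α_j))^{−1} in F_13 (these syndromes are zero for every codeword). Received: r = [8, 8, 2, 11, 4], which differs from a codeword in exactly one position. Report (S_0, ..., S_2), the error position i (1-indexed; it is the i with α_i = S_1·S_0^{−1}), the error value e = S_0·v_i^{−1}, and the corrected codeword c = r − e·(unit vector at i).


S = (3, 3, 3), error at position 1, error magnitude e = 2, c = [6, 8, 2, 11, 4].

Step 1: column multipliers v_i = (∏_{j≠i}(α_i − α_j))^{−1} mod 13.
  i = 1 (α = 1): (1−6)(1−4)(1−7)(1−9) = (−5)·(−3)·(−6)·(−8) = 720 ≡ 5, so v_1 = 5^{−1} = 8 (mod 13).
  i = 2 (α = 6): (6−1)(6−4)(6−7)(6−9) = 5·2·(−1)·(−3) = 30 ≡ 4, so v_2 = 4^{−1} = 10 (mod 13).
  i = 3 (α = 4): (4−1)(4−6)(4−7)(4−9) = 3·(−2)·(−3)·(−5) = −90 ≡ 1, so v_3 = 1^{−1} = 1 (mod 13).
  i = 4 (α = 7): (7−1)(7−6)(7−4)(7−9) = 6·1·3·(−2) = −36 ≡ 3, so v_4 = 3^{−1} = 9 (mod 13).
  i = 5 (α = 9): (9−1)(9−6)(9−4)(9−7) = 8·3·5·2 = 240 ≡ 6, so v_5 = 6^{−1} = 11 (mod 13).
  v = [8, 10, 1, 9, 11].
Step 2: syndromes of r = [8, 8, 2, 11, 4] (all sums mod 13).
  S_0 = Σ v_i r_i = 8·8 + 10·8 + 1·2 + 9·11 + 11·4 = 289 ≡ 3.
  S_1 = Σ v_i α_i r_i = 8·1·8 + 10·6·8 + 1·4·2 + 9·7·11 + 11·9·4 = 1641 ≡ 3.
  α_i^2 mod 13 = [1, 10, 3, 10, 3].
  S_2 = Σ v_i α_i^2 r_i = 8·1·8 + 10·10·8 + 1·3·2 + 9·10·11 + 11·3·4 = 1992 ≡ 3.
  S = (3, 3, 3) ≠ 0, so r is not a codeword (an error is present).
Step 3: locate the error. For a single error e at position i, S_ℓ = v_i·e·α_i^ℓ, so α_err = S_1/S_0.
  S_0^{−1} = 3^{−1} = 9 (mod 13), so α_err = 3·9 = 27 ≡ 1 = α_1. Error position i = 1.
  Consistency check: S_2/S_1 = 3·9 = 27 ≡ 1 = α_err ✓ (single-error assumption holds).
Step 4: error magnitude e = S_0/v_1 = S_0·∏_{j≠1}(α_1 − α_j) = 3·5 = 15 ≡ 2 (mod 13).
Step 5: correct position 1: c_1 = r_1 − e = 8 − 2 ≡ 6 (mod 13). Hence c = [6, 8, 2, 11, 4].
  Check: interpolating c through the α_i gives m(x) = 3 + 3·x (degree < 2) with m(α_i) = c_i for every i, so c is indeed a codeword.


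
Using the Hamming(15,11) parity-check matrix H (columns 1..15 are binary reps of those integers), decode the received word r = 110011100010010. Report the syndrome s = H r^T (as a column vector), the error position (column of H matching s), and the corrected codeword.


s = (0, 0, 1, 0)^T, error position = 2, corrected codeword c = 100011100010010

Compute s = H r^T mod 2 one row at a time:
  s_1 = 0 + 0 + 0 + 1 + 0 + 0 + 1 + 0 = 2 ≡ 0 (mod 2).
  s_2 = 0 + 1 + 1 + 1 + 0 + 0 + 1 + 0 = 4 ≡ 0 (mod 2).
  s_3 = 1 + 0 + 1 + 1 + 0 + 1 + 1 + 0 = 5 ≡ 1 (mod 2).
  s_4 = 1 + 0 + 1 + 1 + 0 + 1 + 0 + 0 = 4 ≡ 0 (mod 2).
s = (0, 0, 1, 0)^T — this equals column 2 of H (binary 0010), so error is at position 2.
Correct: flip bit 2 of r = 110011100010010 to get c = 100011100010010.


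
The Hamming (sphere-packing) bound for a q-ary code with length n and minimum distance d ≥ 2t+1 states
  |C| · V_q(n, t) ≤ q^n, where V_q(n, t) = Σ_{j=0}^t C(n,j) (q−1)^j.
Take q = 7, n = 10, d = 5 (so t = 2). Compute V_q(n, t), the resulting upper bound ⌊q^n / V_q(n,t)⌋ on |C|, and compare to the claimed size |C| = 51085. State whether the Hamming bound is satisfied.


V_q(n, t) = 1681, q^n = 282475249, Hamming bound = 168040, |C| = 51085 ≤ bound (satisfied).

Step 1: Compute V_q(n, t) = Σ_{j=0}^2 C(n, j) (q−1)^j.
  j = 0: C(10,0)·(6)^0 = 1·1 = 1.
  j = 1: C(10,1)·(6)^1 = 10·6 = 60.
  j = 2: C(10,2)·(6)^2 = 45·36 = 1620.
  V_q(n, t) = 1 + 60 + 1620 = 1681.
Step 2: q^n = 7^10 = 282475249.
Step 3: Hamming bound ⌊q^n / V_q(n,t)⌋ = ⌊282475249/1681⌋ = 168040.
Step 4: Compare |C| = 51085 to 168040: satisfied.
The claimed |C| lies below the Hamming bound.


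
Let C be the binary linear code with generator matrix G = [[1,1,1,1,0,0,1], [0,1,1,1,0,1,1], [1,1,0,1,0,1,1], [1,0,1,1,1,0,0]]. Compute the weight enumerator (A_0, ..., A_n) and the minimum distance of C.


Weight distribution: A_0 = 1, A_2 = 4, A_3 = 2, A_4 = 3, A_5 = 6. Minimum distance d = 2.

Enumerate all 2^4 = 16 messages m ∈ F_2^4.
For each, compute codeword c = mG in F_2^7, then tally its weight.
  m = 0000 → c = 0000000, weight = 0.
  m = 1000 → c = 1111001, weight = 5.
  m = 0100 → c = 0111011, weight = 5.
  m = 1100 → c = 1000010, weight = 2.
  m = 0010 → c = 1101011, weight = 5.
  m = 1010 → c = 0010010, weight = 2.
  m = 0110 → c = 1010000, weight = 2.
  m = 1110 → c = 0101001, weight = 3.
  m = 0001 → c = 1011100, weight = 4.
  m = 1001 → c = 0100101, weight = 3.
  m = 0101 → c = 1100111, weight = 5.
  m = 1101 → c = 0011110, weight = 4.
  m = 0011 → c = 0110111, weight = 5.
  m = 1011 → c = 1001110, weight = 4.
  m = 0111 → c = 0001100, weight = 2.
  m = 1111 → c = 1110101, weight = 5.
Tally weights:
  weight 0: 1 codewords.
  weight 2: 4 codewords.
  weight 3: 2 codewords.
  weight 4: 3 codewords.
  weight 5: 6 codewords.
Minimum distance d = smallest w > 0 with A_w > 0 = 2.
Sanity: Σ A_w = 16 = 2^4 = 16 ✓.
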